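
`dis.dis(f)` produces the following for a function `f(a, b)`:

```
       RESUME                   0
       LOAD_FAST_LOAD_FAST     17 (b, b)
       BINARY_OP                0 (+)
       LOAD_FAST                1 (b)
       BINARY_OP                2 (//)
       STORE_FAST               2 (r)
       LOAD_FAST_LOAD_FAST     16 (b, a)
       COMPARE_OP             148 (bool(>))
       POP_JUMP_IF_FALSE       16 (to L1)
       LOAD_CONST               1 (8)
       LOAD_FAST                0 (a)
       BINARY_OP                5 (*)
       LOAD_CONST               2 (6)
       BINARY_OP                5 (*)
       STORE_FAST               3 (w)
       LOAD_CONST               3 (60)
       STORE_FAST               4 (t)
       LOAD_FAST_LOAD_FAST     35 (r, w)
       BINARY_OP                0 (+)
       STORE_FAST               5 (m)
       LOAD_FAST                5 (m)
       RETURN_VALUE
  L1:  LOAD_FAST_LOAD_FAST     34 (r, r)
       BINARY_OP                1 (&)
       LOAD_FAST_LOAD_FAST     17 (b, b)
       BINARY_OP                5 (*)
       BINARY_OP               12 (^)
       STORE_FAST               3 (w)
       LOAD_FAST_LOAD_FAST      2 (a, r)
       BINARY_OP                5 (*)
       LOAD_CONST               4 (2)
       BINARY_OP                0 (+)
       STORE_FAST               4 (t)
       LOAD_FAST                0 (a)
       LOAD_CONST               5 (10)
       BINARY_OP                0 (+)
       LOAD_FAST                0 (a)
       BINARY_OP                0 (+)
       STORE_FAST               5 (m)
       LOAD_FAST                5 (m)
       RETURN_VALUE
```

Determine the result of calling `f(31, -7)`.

LOAD_FAST_LOAD_FAST b,b → push -7,-7. Stack: [-7, -7]
BINARY_OP + → -7 + -7 = -14. Stack: [-14]
LOAD_FAST b → push -7. Stack: [-14, -7]
BINARY_OP // → -14 // -7 = 2. Stack: [2]
STORE_FAST r → r=2. Stack: []
LOAD_FAST_LOAD_FAST b,a → push -7,31. Stack: [-7, 31]
COMPARE_OP bool(>) → -7 vs 31 = False. Stack: [False]
POP_JUMP_IF_FALSE → pop False; jump. Stack: []
LOAD_FAST_LOAD_FAST r,r → push 2,2. Stack: [2, 2]
BINARY_OP & → 2 & 2 = 2. Stack: [2]
LOAD_FAST_LOAD_FAST b,b → push -7,-7. Stack: [2, -7, -7]
BINARY_OP * → -7 * -7 = 49. Stack: [2, 49]
BINARY_OP ^ → 2 ^ 49 = 51. Stack: [51]
STORE_FAST w → w=51. Stack: []
LOAD_FAST_LOAD_FAST a,r → push 31,2. Stack: [31, 2]
BINARY_OP * → 31 * 2 = 62. Stack: [62]
LOAD_CONST → push 2. Stack: [62, 2]
BINARY_OP + → 62 + 2 = 64. Stack: [64]
STORE_FAST t → t=64. Stack: []
LOAD_FAST a → push 31. Stack: [31]
LOAD_CONST → push 10. Stack: [31, 10]
BINARY_OP + → 31 + 10 = 41. Stack: [41]
LOAD_FAST a → push 31. Stack: [41, 31]
BINARY_OP + → 41 + 31 = 72. Stack: [72]
STORE_FAST m → m=72. Stack: []
LOAD_FAST m → push 72. Stack: [72]
RETURN_VALUE → return 72.

72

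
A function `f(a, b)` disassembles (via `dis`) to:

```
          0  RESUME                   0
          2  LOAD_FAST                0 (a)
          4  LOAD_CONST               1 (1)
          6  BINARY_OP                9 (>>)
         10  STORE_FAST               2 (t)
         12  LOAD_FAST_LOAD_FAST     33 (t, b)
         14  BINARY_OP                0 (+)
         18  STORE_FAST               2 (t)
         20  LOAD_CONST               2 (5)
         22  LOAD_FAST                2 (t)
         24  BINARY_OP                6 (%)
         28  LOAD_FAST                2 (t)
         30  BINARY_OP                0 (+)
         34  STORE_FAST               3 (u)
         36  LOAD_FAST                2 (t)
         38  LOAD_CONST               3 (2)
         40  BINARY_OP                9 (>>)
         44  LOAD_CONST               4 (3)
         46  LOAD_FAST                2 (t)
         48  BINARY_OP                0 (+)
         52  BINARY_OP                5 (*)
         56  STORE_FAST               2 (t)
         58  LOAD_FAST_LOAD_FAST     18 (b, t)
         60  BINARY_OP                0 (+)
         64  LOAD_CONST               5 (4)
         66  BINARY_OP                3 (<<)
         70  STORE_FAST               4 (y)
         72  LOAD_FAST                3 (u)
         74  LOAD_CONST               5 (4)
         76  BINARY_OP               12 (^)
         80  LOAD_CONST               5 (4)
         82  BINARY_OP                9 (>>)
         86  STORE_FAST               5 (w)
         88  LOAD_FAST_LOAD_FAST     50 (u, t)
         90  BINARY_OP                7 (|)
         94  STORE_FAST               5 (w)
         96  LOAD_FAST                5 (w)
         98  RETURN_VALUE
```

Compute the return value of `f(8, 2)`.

11

LOAD_FAST a → push 8. Stack: [8]
LOAD_CONST → push 1. Stack: [8, 1]
BINARY_OP >> → 8 >> 1 = 4. Stack: [4]
STORE_FAST t → t=4. Stack: []
LOAD_FAST_LOAD_FAST t,b → push 4,2. Stack: [4, 2]
BINARY_OP + → 4 + 2 = 6. Stack: [6]
STORE_FAST t → t=6. Stack: []
LOAD_CONST → push 5. Stack: [5]
LOAD_FAST t → push 6. Stack: [5, 6]
BINARY_OP % → 5 % 6 = 5. Stack: [5]
LOAD_FAST t → push 6. Stack: [5, 6]
BINARY_OP + → 5 + 6 = 11. Stack: [11]
STORE_FAST u → u=11. Stack: []
LOAD_FAST t → push 6. Stack: [6]
LOAD_CONST → push 2. Stack: [6, 2]
BINARY_OP >> → 6 >> 2 = 1. Stack: [1]
LOAD_CONST → push 3. Stack: [1, 3]
LOAD_FAST t → push 6. Stack: [1, 3, 6]
BINARY_OP + → 3 + 6 = 9. Stack: [1, 9]
BINARY_OP * → 1 * 9 = 9. Stack: [9]
STORE_FAST t → t=9. Stack: []
LOAD_FAST_LOAD_FAST b,t → push 2,9. Stack: [2, 9]
BINARY_OP + → 2 + 9 = 11. Stack: [11]
LOAD_CONST → push 4. Stack: [11, 4]
BINARY_OP << → 11 << 4 = 176. Stack: [176]
STORE_FAST y → y=176. Stack: []
LOAD_FAST u → push 11. Stack: [11]
LOAD_CONST → push 4. Stack: [11, 4]
BINARY_OP ^ → 11 ^ 4 = 15. Stack: [15]
LOAD_CONST → push 4. Stack: [15, 4]
BINARY_OP >> → 15 >> 4 = 0. Stack: [0]
STORE_FAST w → w=0. Stack: []
LOAD_FAST_LOAD_FAST u,t → push 11,9. Stack: [11, 9]
BINARY_OP | → 11 | 9 = 11. Stack: [11]
STORE_FAST w → w=11. Stack: []
LOAD_FAST w → push 11. Stack: [11]
RETURN_VALUE → return 11.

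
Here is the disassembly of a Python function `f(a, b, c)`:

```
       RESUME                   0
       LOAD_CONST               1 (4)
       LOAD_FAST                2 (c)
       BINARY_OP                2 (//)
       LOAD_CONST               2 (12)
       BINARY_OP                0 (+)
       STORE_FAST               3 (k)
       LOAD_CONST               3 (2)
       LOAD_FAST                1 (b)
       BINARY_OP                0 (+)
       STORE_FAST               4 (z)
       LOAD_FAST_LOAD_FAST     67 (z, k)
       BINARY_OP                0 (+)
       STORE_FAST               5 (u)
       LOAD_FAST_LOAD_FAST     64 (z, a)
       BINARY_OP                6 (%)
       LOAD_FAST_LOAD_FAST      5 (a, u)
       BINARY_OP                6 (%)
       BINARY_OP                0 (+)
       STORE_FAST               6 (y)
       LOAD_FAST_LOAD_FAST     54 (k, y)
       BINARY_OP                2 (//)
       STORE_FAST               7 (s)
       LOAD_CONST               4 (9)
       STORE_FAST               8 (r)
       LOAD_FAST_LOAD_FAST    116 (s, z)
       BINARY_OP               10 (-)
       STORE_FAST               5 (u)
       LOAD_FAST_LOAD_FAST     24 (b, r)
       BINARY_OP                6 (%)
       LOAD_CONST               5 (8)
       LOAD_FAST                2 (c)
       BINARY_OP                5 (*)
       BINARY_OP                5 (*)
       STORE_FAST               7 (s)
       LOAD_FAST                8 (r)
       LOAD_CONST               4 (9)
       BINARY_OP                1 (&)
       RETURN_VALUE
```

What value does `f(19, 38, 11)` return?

LOAD_CONST → push 4. Stack: [4]
LOAD_FAST c → push 11. Stack: [4, 11]
BINARY_OP // → 4 // 11 = 0. Stack: [0]
LOAD_CONST → push 12. Stack: [0, 12]
BINARY_OP + → 0 + 12 = 12. Stack: [12]
STORE_FAST k → k=12. Stack: []
LOAD_CONST → push 2. Stack: [2]
LOAD_FAST b → push 38. Stack: [2, 38]
BINARY_OP + → 2 + 38 = 40. Stack: [40]
STORE_FAST z → z=40. Stack: []
LOAD_FAST_LOAD_FAST z,k → push 40,12. Stack: [40, 12]
BINARY_OP + → 40 + 12 = 52. Stack: [52]
STORE_FAST u → u=52. Stack: []
LOAD_FAST_LOAD_FAST z,a → push 40,19. Stack: [40, 19]
BINARY_OP % → 40 % 19 = 2. Stack: [2]
LOAD_FAST_LOAD_FAST a,u → push 19,52. Stack: [2, 19, 52]
BINARY_OP % → 19 % 52 = 19. Stack: [2, 19]
BINARY_OP + → 2 + 19 = 21. Stack: [21]
STORE_FAST y → y=21. Stack: []
LOAD_FAST_LOAD_FAST k,y → push 12,21. Stack: [12, 21]
BINARY_OP // → 12 // 21 = 0. Stack: [0]
STORE_FAST s → s=0. Stack: []
LOAD_CONST → push 9. Stack: [9]
STORE_FAST r → r=9. Stack: []
LOAD_FAST_LOAD_FAST s,z → push 0,40. Stack: [0, 40]
BINARY_OP - → 0 - 40 = -40. Stack: [-40]
STORE_FAST u → u=-40. Stack: []
LOAD_FAST_LOAD_FAST b,r → push 38,9. Stack: [38, 9]
BINARY_OP % → 38 % 9 = 2. Stack: [2]
LOAD_CONST → push 8. Stack: [2, 8]
LOAD_FAST c → push 11. Stack: [2, 8, 11]
BINARY_OP * → 8 * 11 = 88. Stack: [2, 88]
BINARY_OP * → 2 * 88 = 176. Stack: [176]
STORE_FAST s → s=176. Stack: []
LOAD_FAST r → push 9. Stack: [9]
LOAD_CONST → push 9. Stack: [9, 9]
BINARY_OP & → 9 & 9 = 9. Stack: [9]
RETURN_VALUE → return 9.

9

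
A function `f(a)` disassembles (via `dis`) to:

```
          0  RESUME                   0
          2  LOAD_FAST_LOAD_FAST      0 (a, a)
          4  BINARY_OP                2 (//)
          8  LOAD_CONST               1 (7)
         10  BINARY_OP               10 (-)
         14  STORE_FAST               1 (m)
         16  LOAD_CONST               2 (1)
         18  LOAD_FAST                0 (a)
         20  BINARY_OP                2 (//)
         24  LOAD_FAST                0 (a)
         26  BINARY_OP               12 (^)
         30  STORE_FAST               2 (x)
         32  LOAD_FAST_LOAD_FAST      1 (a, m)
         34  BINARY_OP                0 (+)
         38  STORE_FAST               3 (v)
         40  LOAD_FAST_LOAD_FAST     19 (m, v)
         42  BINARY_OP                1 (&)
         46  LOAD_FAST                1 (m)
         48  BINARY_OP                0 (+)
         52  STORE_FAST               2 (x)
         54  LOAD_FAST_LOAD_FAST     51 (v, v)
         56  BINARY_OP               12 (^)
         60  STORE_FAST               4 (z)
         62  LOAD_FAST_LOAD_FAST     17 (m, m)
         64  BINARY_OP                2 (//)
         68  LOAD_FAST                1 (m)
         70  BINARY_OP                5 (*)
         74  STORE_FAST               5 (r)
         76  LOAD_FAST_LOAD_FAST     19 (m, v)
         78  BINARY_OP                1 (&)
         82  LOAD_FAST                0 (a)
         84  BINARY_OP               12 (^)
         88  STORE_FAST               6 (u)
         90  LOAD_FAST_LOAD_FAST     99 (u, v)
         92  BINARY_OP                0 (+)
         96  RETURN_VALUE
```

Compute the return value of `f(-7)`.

-2

LOAD_FAST_LOAD_FAST a,a → push -7,-7. Stack: [-7, -7]
BINARY_OP // → -7 // -7 = 1. Stack: [1]
LOAD_CONST → push 7. Stack: [1, 7]
BINARY_OP - → 1 - 7 = -6. Stack: [-6]
STORE_FAST m → m=-6. Stack: []
LOAD_CONST → push 1. Stack: [1]
LOAD_FAST a → push -7. Stack: [1, -7]
BINARY_OP // → 1 // -7 = -1. Stack: [-1]
LOAD_FAST a → push -7. Stack: [-1, -7]
BINARY_OP ^ → -1 ^ -7 = 6. Stack: [6]
STORE_FAST x → x=6. Stack: []
LOAD_FAST_LOAD_FAST a,m → push -7,-6. Stack: [-7, -6]
BINARY_OP + → -7 + -6 = -13. Stack: [-13]
STORE_FAST v → v=-13. Stack: []
LOAD_FAST_LOAD_FAST m,v → push -6,-13. Stack: [-6, -13]
BINARY_OP & → -6 & -13 = -14. Stack: [-14]
LOAD_FAST m → push -6. Stack: [-14, -6]
BINARY_OP + → -14 + -6 = -20. Stack: [-20]
STORE_FAST x → x=-20. Stack: []
LOAD_FAST_LOAD_FAST v,v → push -13,-13. Stack: [-13, -13]
BINARY_OP ^ → -13 ^ -13 = 0. Stack: [0]
STORE_FAST z → z=0. Stack: []
LOAD_FAST_LOAD_FAST m,m → push -6,-6. Stack: [-6, -6]
BINARY_OP // → -6 // -6 = 1. Stack: [1]
LOAD_FAST m → push -6. Stack: [1, -6]
BINARY_OP * → 1 * -6 = -6. Stack: [-6]
STORE_FAST r → r=-6. Stack: []
LOAD_FAST_LOAD_FAST m,v → push -6,-13. Stack: [-6, -13]
BINARY_OP & → -6 & -13 = -14. Stack: [-14]
LOAD_FAST a → push -7. Stack: [-14, -7]
BINARY_OP ^ → -14 ^ -7 = 11. Stack: [11]
STORE_FAST u → u=11. Stack: []
LOAD_FAST_LOAD_FAST u,v → push 11,-13. Stack: [11, -13]
BINARY_OP + → 11 + -13 = -2. Stack: [-2]
RETURN_VALUE → return -2.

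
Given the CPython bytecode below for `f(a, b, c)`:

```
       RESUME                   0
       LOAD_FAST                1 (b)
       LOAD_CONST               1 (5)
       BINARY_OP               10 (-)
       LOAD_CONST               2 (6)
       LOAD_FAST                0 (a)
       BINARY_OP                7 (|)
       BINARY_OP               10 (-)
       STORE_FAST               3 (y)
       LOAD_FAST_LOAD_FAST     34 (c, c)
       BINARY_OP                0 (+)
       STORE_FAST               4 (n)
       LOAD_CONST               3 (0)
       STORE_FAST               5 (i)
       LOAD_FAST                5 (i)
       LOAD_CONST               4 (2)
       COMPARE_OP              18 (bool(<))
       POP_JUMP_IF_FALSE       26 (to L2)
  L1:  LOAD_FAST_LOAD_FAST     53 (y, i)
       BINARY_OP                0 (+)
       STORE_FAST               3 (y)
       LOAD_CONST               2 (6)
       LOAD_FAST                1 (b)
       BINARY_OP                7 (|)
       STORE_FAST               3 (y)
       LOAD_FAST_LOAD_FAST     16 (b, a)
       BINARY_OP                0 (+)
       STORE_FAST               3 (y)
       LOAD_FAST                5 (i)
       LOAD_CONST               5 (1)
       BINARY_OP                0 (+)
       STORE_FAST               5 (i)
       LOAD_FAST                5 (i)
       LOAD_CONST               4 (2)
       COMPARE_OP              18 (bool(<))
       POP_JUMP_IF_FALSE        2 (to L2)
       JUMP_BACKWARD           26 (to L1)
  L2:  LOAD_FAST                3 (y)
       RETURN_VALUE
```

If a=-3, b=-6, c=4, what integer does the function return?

-9

LOAD_FAST b → push -6. Stack: [-6]
LOAD_CONST → push 5. Stack: [-6, 5]
BINARY_OP - → -6 - 5 = -11. Stack: [-11]
LOAD_CONST → push 6. Stack: [-11, 6]
LOAD_FAST a → push -3. Stack: [-11, 6, -3]
BINARY_OP | → 6 | -3 = -1. Stack: [-11, -1]
BINARY_OP - → -11 - -1 = -10. Stack: [-10]
STORE_FAST y → y=-10. Stack: []
LOAD_FAST_LOAD_FAST c,c → push 4,4. Stack: [4, 4]
BINARY_OP + → 4 + 4 = 8. Stack: [8]
STORE_FAST n → n=8. Stack: []
LOAD_CONST → push 0. Stack: [0]
STORE_FAST i → i=0. Stack: []
LOAD_FAST i → push 0. Stack: [0]
LOAD_CONST → push 2. Stack: [0, 2]
COMPARE_OP bool(<) → 0 vs 2 = True. Stack: [True]
POP_JUMP_IF_FALSE → pop True; no jump. Stack: []
LOAD_FAST_LOAD_FAST y,i → push -10,0. Stack: [-10, 0]
BINARY_OP + → -10 + 0 = -10. Stack: [-10]
STORE_FAST y → y=-10. Stack: []
LOAD_CONST → push 6. Stack: [6]
LOAD_FAST b → push -6. Stack: [6, -6]
BINARY_OP | → 6 | -6 = -2. Stack: [-2]
STORE_FAST y → y=-2. Stack: []
LOAD_FAST_LOAD_FAST b,a → push -6,-3. Stack: [-6, -3]
BINARY_OP + → -6 + -3 = -9. Stack: [-9]
STORE_FAST y → y=-9. Stack: []
LOAD_FAST i → push 0. Stack: [0]
LOAD_CONST → push 1. Stack: [0, 1]
BINARY_OP + → 0 + 1 = 1. Stack: [1]
STORE_FAST i → i=1. Stack: []
LOAD_FAST i → push 1. Stack: [1]
LOAD_CONST → push 2. Stack: [1, 2]
COMPARE_OP bool(<) → 1 vs 2 = True. Stack: [True]
POP_JUMP_IF_FALSE → pop True; no jump. Stack: []
LOAD_FAST_LOAD_FAST y,i → push -9,1. Stack: [-9, 1]
BINARY_OP + → -9 + 1 = -8. Stack: [-8]
STORE_FAST y → y=-8. Stack: []
LOAD_CONST → push 6. Stack: [6]
LOAD_FAST b → push -6. Stack: [6, -6]
BINARY_OP | → 6 | -6 = -2. Stack: [-2]
STORE_FAST y → y=-2. Stack: []
LOAD_FAST_LOAD_FAST b,a → push -6,-3. Stack: [-6, -3]
BINARY_OP + → -6 + -3 = -9. Stack: [-9]
STORE_FAST y → y=-9. Stack: []
LOAD_FAST i → push 1. Stack: [1]
LOAD_CONST → push 1. Stack: [1, 1]
BINARY_OP + → 1 + 1 = 2. Stack: [2]
STORE_FAST i → i=2. Stack: []
LOAD_FAST i → push 2. Stack: [2]
LOAD_CONST → push 2. Stack: [2, 2]
COMPARE_OP bool(<) → 2 vs 2 = False. Stack: [False]
POP_JUMP_IF_FALSE → pop False; jump. Stack: []
LOAD_FAST y → push -9. Stack: [-9]
RETURN_VALUE → return -9.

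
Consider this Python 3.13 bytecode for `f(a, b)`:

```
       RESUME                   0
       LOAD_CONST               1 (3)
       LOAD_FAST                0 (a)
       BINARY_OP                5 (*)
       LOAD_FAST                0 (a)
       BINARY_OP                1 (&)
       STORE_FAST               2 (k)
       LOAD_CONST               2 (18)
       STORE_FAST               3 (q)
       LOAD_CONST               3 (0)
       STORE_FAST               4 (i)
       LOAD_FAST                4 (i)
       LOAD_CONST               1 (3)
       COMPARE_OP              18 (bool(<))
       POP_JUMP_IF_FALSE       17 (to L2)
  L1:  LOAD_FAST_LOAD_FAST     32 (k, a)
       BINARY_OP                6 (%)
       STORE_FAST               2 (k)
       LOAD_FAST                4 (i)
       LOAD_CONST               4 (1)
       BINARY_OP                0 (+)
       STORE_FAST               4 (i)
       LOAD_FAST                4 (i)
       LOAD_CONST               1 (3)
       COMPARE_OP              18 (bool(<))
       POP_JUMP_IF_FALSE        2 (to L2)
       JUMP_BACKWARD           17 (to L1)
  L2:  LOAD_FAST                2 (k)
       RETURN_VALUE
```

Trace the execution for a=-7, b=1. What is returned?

-2

LOAD_CONST → push 3. Stack: [3]
LOAD_FAST a → push -7. Stack: [3, -7]
BINARY_OP * → 3 * -7 = -21. Stack: [-21]
LOAD_FAST a → push -7. Stack: [-21, -7]
BINARY_OP & → -21 & -7 = -23. Stack: [-23]
STORE_FAST k → k=-23. Stack: []
LOAD_CONST → push 18. Stack: [18]
STORE_FAST q → q=18. Stack: []
LOAD_CONST → push 0. Stack: [0]
STORE_FAST i → i=0. Stack: []
LOAD_FAST i → push 0. Stack: [0]
LOAD_CONST → push 3. Stack: [0, 3]
COMPARE_OP bool(<) → 0 vs 3 = True. Stack: [True]
POP_JUMP_IF_FALSE → pop True; no jump. Stack: []
LOAD_FAST_LOAD_FAST k,a → push -23,-7. Stack: [-23, -7]
BINARY_OP % → -23 % -7 = -2. Stack: [-2]
STORE_FAST k → k=-2. Stack: []
LOAD_FAST i → push 0. Stack: [0]
LOAD_CONST → push 1. Stack: [0, 1]
BINARY_OP + → 0 + 1 = 1. Stack: [1]
STORE_FAST i → i=1. Stack: []
LOAD_FAST i → push 1. Stack: [1]
LOAD_CONST → push 3. Stack: [1, 3]
COMPARE_OP bool(<) → 1 vs 3 = True. Stack: [True]
POP_JUMP_IF_FALSE → pop True; no jump. Stack: []
LOAD_FAST_LOAD_FAST k,a → push -2,-7. Stack: [-2, -7]
BINARY_OP % → -2 % -7 = -2. Stack: [-2]
STORE_FAST k → k=-2. Stack: []
LOAD_FAST i → push 1. Stack: [1]
LOAD_CONST → push 1. Stack: [1, 1]
BINARY_OP + → 1 + 1 = 2. Stack: [2]
STORE_FAST i → i=2. Stack: []
LOAD_FAST i → push 2. Stack: [2]
LOAD_CONST → push 3. Stack: [2, 3]
COMPARE_OP bool(<) → 2 vs 3 = True. Stack: [True]
POP_JUMP_IF_FALSE → pop True; no jump. Stack: []
LOAD_FAST_LOAD_FAST k,a → push -2,-7. Stack: [-2, -7]
BINARY_OP % → -2 % -7 = -2. Stack: [-2]
STORE_FAST k → k=-2. Stack: []
LOAD_FAST i → push 2. Stack: [2]
LOAD_CONST → push 1. Stack: [2, 1]
BINARY_OP + → 2 + 1 = 3. Stack: [3]
STORE_FAST i → i=3. Stack: []
LOAD_FAST i → push 3. Stack: [3]
LOAD_CONST → push 3. Stack: [3, 3]
COMPARE_OP bool(<) → 3 vs 3 = False. Stack: [False]
POP_JUMP_IF_FALSE → pop False; jump. Stack: []
LOAD_FAST k → push -2. Stack: [-2]
RETURN_VALUE → return -2.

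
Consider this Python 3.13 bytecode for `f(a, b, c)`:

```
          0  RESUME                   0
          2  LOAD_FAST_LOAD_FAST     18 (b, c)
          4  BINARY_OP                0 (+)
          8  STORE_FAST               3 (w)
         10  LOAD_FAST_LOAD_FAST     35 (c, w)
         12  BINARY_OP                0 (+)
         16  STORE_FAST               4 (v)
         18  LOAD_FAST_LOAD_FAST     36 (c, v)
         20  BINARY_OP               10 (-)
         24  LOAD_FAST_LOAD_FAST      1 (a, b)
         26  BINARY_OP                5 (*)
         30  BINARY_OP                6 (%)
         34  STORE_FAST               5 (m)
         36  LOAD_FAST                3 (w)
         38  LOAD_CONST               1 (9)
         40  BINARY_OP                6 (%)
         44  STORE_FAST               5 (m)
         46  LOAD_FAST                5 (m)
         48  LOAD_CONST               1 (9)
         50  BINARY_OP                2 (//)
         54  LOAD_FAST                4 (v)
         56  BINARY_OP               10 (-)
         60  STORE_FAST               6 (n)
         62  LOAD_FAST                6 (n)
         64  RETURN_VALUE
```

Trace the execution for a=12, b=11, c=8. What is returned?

-27

LOAD_FAST_LOAD_FAST b,c → push 11,8. Stack: [11, 8]
BINARY_OP + → 11 + 8 = 19. Stack: [19]
STORE_FAST w → w=19. Stack: []
LOAD_FAST_LOAD_FAST c,w → push 8,19. Stack: [8, 19]
BINARY_OP + → 8 + 19 = 27. Stack: [27]
STORE_FAST v → v=27. Stack: []
LOAD_FAST_LOAD_FAST c,v → push 8,27. Stack: [8, 27]
BINARY_OP - → 8 - 27 = -19. Stack: [-19]
LOAD_FAST_LOAD_FAST a,b → push 12,11. Stack: [-19, 12, 11]
BINARY_OP * → 12 * 11 = 132. Stack: [-19, 132]
BINARY_OP % → -19 % 132 = 113. Stack: [113]
STORE_FAST m → m=113. Stack: []
LOAD_FAST w → push 19. Stack: [19]
LOAD_CONST → push 9. Stack: [19, 9]
BINARY_OP % → 19 % 9 = 1. Stack: [1]
STORE_FAST m → m=1. Stack: []
LOAD_FAST m → push 1. Stack: [1]
LOAD_CONST → push 9. Stack: [1, 9]
BINARY_OP // → 1 // 9 = 0. Stack: [0]
LOAD_FAST v → push 27. Stack: [0, 27]
BINARY_OP - → 0 - 27 = -27. Stack: [-27]
STORE_FAST n → n=-27. Stack: []
LOAD_FAST n → push -27. Stack: [-27]
RETURN_VALUE → return -27.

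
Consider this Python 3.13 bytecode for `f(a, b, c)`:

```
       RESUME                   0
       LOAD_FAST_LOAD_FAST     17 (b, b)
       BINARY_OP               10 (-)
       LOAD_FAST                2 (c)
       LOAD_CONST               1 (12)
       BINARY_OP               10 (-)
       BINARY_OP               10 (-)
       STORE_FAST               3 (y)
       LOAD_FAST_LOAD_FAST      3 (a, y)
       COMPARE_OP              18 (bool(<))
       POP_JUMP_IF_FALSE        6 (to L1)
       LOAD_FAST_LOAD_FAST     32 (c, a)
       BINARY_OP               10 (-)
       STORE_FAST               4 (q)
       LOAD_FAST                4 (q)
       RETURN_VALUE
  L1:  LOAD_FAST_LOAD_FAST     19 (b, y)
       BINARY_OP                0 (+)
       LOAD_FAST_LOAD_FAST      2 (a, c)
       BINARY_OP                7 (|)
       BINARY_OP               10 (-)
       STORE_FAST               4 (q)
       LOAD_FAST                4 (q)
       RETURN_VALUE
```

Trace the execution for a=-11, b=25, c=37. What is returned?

11

LOAD_FAST_LOAD_FAST b,b → push 25,25. Stack: [25, 25]
BINARY_OP - → 25 - 25 = 0. Stack: [0]
LOAD_FAST c → push 37. Stack: [0, 37]
LOAD_CONST → push 12. Stack: [0, 37, 12]
BINARY_OP - → 37 - 12 = 25. Stack: [0, 25]
BINARY_OP - → 0 - 25 = -25. Stack: [-25]
STORE_FAST y → y=-25. Stack: []
LOAD_FAST_LOAD_FAST a,y → push -11,-25. Stack: [-11, -25]
COMPARE_OP bool(<) → -11 vs -25 = False. Stack: [False]
POP_JUMP_IF_FALSE → pop False; jump. Stack: []
LOAD_FAST_LOAD_FAST b,y → push 25,-25. Stack: [25, -25]
BINARY_OP + → 25 + -25 = 0. Stack: [0]
LOAD_FAST_LOAD_FAST a,c → push -11,37. Stack: [0, -11, 37]
BINARY_OP | → -11 | 37 = -11. Stack: [0, -11]
BINARY_OP - → 0 - -11 = 11. Stack: [11]
STORE_FAST q → q=11. Stack: []
LOAD_FAST q → push 11. Stack: [11]
RETURN_VALUE → return 11.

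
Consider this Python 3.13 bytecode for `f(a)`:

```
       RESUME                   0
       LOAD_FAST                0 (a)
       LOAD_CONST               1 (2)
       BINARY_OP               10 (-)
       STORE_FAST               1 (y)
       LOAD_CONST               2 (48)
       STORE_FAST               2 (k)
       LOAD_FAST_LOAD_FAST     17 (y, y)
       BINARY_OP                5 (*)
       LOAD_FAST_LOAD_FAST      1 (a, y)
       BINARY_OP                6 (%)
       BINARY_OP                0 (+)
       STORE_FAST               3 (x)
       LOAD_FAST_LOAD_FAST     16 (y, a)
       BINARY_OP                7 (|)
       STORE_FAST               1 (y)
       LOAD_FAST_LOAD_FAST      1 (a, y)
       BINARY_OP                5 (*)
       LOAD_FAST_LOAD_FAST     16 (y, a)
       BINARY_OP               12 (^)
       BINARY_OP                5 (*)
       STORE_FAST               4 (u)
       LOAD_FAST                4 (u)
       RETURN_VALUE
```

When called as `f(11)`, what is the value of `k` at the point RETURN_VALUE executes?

LOAD_FAST a → push 11. Stack: [11]
LOAD_CONST → push 2. Stack: [11, 2]
BINARY_OP - → 11 - 2 = 9. Stack: [9]
STORE_FAST y → y=9. Stack: []
LOAD_CONST → push 48. Stack: [48]
STORE_FAST k → k=48. Stack: []
LOAD_FAST_LOAD_FAST y,y → push 9,9. Stack: [9, 9]
BINARY_OP * → 9 * 9 = 81. Stack: [81]
LOAD_FAST_LOAD_FAST a,y → push 11,9. Stack: [81, 11, 9]
BINARY_OP % → 11 % 9 = 2. Stack: [81, 2]
BINARY_OP + → 81 + 2 = 83. Stack: [83]
STORE_FAST x → x=83. Stack: []
LOAD_FAST_LOAD_FAST y,a → push 9,11. Stack: [9, 11]
BINARY_OP | → 9 | 11 = 11. Stack: [11]
STORE_FAST y → y=11. Stack: []
LOAD_FAST_LOAD_FAST a,y → push 11,11. Stack: [11, 11]
BINARY_OP * → 11 * 11 = 121. Stack: [121]
LOAD_FAST_LOAD_FAST y,a → push 11,11. Stack: [121, 11, 11]
BINARY_OP ^ → 11 ^ 11 = 0. Stack: [121, 0]
BINARY_OP * → 121 * 0 = 0. Stack: [0]
STORE_FAST u → u=0. Stack: []
LOAD_FAST u → push 0. Stack: [0]
RETURN_VALUE → return 0.

48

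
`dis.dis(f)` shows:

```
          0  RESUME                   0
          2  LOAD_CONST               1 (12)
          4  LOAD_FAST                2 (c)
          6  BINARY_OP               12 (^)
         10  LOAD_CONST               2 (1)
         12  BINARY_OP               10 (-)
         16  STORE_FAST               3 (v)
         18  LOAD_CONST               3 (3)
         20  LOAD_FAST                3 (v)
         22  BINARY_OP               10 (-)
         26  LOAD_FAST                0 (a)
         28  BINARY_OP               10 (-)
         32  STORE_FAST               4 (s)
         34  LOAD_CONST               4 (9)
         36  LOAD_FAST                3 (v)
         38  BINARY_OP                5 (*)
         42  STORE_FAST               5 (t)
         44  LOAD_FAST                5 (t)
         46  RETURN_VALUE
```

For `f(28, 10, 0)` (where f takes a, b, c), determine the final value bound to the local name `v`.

11

LOAD_CONST → push 12. Stack: [12]
LOAD_FAST c → push 0. Stack: [12, 0]
BINARY_OP ^ → 12 ^ 0 = 12. Stack: [12]
LOAD_CONST → push 1. Stack: [12, 1]
BINARY_OP - → 12 - 1 = 11. Stack: [11]
STORE_FAST v → v=11. Stack: []
LOAD_CONST → push 3. Stack: [3]
LOAD_FAST v → push 11. Stack: [3, 11]
BINARY_OP - → 3 - 11 = -8. Stack: [-8]
LOAD_FAST a → push 28. Stack: [-8, 28]
BINARY_OP - → -8 - 28 = -36. Stack: [-36]
STORE_FAST s → s=-36. Stack: []
LOAD_CONST → push 9. Stack: [9]
LOAD_FAST v → push 11. Stack: [9, 11]
BINARY_OP * → 9 * 11 = 99. Stack: [99]
STORE_FAST t → t=99. Stack: []
LOAD_FAST t → push 99. Stack: [99]
RETURN_VALUE → return 99.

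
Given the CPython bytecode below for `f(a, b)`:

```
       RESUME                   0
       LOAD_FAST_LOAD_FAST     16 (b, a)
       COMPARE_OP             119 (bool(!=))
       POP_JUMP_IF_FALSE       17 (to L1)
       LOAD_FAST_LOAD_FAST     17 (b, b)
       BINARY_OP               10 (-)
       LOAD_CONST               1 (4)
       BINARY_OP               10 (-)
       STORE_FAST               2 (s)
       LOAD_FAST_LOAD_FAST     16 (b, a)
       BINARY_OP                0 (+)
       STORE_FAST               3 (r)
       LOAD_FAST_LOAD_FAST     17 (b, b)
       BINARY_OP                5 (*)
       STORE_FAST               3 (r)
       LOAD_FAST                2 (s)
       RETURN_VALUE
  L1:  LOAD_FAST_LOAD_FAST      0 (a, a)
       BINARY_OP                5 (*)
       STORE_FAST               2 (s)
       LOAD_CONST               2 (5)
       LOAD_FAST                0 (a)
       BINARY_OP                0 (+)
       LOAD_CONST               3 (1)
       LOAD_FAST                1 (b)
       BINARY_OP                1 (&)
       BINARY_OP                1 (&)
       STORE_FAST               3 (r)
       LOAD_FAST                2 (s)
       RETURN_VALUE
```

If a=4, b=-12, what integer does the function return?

LOAD_FAST_LOAD_FAST b,a → push -12,4. Stack: [-12, 4]
COMPARE_OP bool(!=) → -12 vs 4 = True. Stack: [True]
POP_JUMP_IF_FALSE → pop True; no jump. Stack: []
LOAD_FAST_LOAD_FAST b,b → push -12,-12. Stack: [-12, -12]
BINARY_OP - → -12 - -12 = 0. Stack: [0]
LOAD_CONST → push 4. Stack: [0, 4]
BINARY_OP - → 0 - 4 = -4. Stack: [-4]
STORE_FAST s → s=-4. Stack: []
LOAD_FAST_LOAD_FAST b,a → push -12,4. Stack: [-12, 4]
BINARY_OP + → -12 + 4 = -8. Stack: [-8]
STORE_FAST r → r=-8. Stack: []
LOAD_FAST_LOAD_FAST b,b → push -12,-12. Stack: [-12, -12]
BINARY_OP * → -12 * -12 = 144. Stack: [144]
STORE_FAST r → r=144. Stack: []
LOAD_FAST s → push -4. Stack: [-4]
RETURN_VALUE → return -4.

-4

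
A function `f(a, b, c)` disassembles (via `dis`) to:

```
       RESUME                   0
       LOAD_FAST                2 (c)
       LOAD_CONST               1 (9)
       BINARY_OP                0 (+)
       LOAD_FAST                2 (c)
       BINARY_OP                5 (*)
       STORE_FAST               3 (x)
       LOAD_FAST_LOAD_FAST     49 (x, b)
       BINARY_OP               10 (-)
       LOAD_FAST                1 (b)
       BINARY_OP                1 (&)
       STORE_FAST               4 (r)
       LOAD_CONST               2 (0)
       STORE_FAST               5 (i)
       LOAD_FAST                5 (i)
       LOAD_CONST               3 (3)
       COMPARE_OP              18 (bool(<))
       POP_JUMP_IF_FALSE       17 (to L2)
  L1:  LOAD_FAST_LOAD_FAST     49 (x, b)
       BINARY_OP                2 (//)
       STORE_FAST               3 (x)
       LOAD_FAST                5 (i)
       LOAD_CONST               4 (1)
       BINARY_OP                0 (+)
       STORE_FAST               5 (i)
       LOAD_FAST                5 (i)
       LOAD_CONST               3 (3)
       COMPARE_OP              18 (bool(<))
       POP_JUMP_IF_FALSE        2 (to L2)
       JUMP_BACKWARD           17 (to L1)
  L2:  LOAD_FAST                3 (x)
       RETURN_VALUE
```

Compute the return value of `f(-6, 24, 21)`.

0

LOAD_FAST c → push 21. Stack: [21]
LOAD_CONST → push 9. Stack: [21, 9]
BINARY_OP + → 21 + 9 = 30. Stack: [30]
LOAD_FAST c → push 21. Stack: [30, 21]
BINARY_OP * → 30 * 21 = 630. Stack: [630]
STORE_FAST x → x=630. Stack: []
LOAD_FAST_LOAD_FAST x,b → push 630,24. Stack: [630, 24]
BINARY_OP - → 630 - 24 = 606. Stack: [606]
LOAD_FAST b → push 24. Stack: [606, 24]
BINARY_OP & → 606 & 24 = 24. Stack: [24]
STORE_FAST r → r=24. Stack: []
LOAD_CONST → push 0. Stack: [0]
STORE_FAST i → i=0. Stack: []
LOAD_FAST i → push 0. Stack: [0]
LOAD_CONST → push 3. Stack: [0, 3]
COMPARE_OP bool(<) → 0 vs 3 = True. Stack: [True]
POP_JUMP_IF_FALSE → pop True; no jump. Stack: []
LOAD_FAST_LOAD_FAST x,b → push 630,24. Stack: [630, 24]
BINARY_OP // → 630 // 24 = 26. Stack: [26]
STORE_FAST x → x=26. Stack: []
LOAD_FAST i → push 0. Stack: [0]
LOAD_CONST → push 1. Stack: [0, 1]
BINARY_OP + → 0 + 1 = 1. Stack: [1]
STORE_FAST i → i=1. Stack: []
LOAD_FAST i → push 1. Stack: [1]
LOAD_CONST → push 3. Stack: [1, 3]
COMPARE_OP bool(<) → 1 vs 3 = True. Stack: [True]
POP_JUMP_IF_FALSE → pop True; no jump. Stack: []
LOAD_FAST_LOAD_FAST x,b → push 26,24. Stack: [26, 24]
BINARY_OP // → 26 // 24 = 1. Stack: [1]
STORE_FAST x → x=1. Stack: []
LOAD_FAST i → push 1. Stack: [1]
LOAD_CONST → push 1. Stack: [1, 1]
BINARY_OP + → 1 + 1 = 2. Stack: [2]
STORE_FAST i → i=2. Stack: []
LOAD_FAST i → push 2. Stack: [2]
LOAD_CONST → push 3. Stack: [2, 3]
COMPARE_OP bool(<) → 2 vs 3 = True. Stack: [True]
POP_JUMP_IF_FALSE → pop True; no jump. Stack: []
LOAD_FAST_LOAD_FAST x,b → push 1,24. Stack: [1, 24]
BINARY_OP // → 1 // 24 = 0. Stack: [0]
STORE_FAST x → x=0. Stack: []
LOAD_FAST i → push 2. Stack: [2]
LOAD_CONST → push 1. Stack: [2, 1]
BINARY_OP + → 2 + 1 = 3. Stack: [3]
STORE_FAST i → i=3. Stack: []
LOAD_FAST i → push 3. Stack: [3]
LOAD_CONST → push 3. Stack: [3, 3]
COMPARE_OP bool(<) → 3 vs 3 = False. Stack: [False]
POP_JUMP_IF_FALSE → pop False; jump. Stack: []
LOAD_FAST x → push 0. Stack: [0]
RETURN_VALUE → return 0.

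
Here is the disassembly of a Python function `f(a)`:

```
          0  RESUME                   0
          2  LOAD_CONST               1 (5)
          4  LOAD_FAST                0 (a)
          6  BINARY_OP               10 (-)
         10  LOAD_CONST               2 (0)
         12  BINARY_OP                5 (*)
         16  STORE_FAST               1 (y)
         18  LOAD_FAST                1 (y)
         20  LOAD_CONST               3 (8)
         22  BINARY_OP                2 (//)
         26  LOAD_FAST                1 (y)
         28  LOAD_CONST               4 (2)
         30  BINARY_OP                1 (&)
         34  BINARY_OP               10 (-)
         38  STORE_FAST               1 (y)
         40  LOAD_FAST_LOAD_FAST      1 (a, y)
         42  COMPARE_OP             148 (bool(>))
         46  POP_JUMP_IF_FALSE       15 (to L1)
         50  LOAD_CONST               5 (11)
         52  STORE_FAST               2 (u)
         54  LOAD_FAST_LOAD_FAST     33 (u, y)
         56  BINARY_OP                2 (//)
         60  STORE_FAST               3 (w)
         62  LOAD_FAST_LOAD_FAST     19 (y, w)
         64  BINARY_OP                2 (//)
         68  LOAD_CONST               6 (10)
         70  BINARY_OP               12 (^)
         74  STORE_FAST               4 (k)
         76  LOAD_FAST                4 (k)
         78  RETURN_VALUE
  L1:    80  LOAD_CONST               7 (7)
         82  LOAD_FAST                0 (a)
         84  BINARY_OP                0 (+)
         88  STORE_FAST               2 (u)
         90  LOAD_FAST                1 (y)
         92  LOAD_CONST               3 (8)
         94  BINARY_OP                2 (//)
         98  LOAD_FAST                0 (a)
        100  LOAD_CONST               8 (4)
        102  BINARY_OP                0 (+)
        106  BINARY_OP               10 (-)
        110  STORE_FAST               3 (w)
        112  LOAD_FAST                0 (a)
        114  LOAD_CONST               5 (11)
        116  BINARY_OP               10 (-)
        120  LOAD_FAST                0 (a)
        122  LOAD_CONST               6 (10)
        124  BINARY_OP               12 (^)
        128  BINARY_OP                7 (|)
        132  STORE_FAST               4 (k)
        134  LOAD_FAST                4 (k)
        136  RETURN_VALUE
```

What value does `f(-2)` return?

-9

LOAD_CONST → push 5. Stack: [5]
LOAD_FAST a → push -2. Stack: [5, -2]
BINARY_OP - → 5 - -2 = 7. Stack: [7]
LOAD_CONST → push 0. Stack: [7, 0]
BINARY_OP * → 7 * 0 = 0. Stack: [0]
STORE_FAST y → y=0. Stack: []
LOAD_FAST y → push 0. Stack: [0]
LOAD_CONST → push 8. Stack: [0, 8]
BINARY_OP // → 0 // 8 = 0. Stack: [0]
LOAD_FAST y → push 0. Stack: [0, 0]
LOAD_CONST → push 2. Stack: [0, 0, 2]
BINARY_OP & → 0 & 2 = 0. Stack: [0, 0]
BINARY_OP - → 0 - 0 = 0. Stack: [0]
STORE_FAST y → y=0. Stack: []
LOAD_FAST_LOAD_FAST a,y → push -2,0. Stack: [-2, 0]
COMPARE_OP bool(>) → -2 vs 0 = False. Stack: [False]
POP_JUMP_IF_FALSE → pop False; jump. Stack: []
LOAD_CONST → push 7. Stack: [7]
LOAD_FAST a → push -2. Stack: [7, -2]
BINARY_OP + → 7 + -2 = 5. Stack: [5]
STORE_FAST u → u=5. Stack: []
LOAD_FAST y → push 0. Stack: [0]
LOAD_CONST → push 8. Stack: [0, 8]
BINARY_OP // → 0 // 8 = 0. Stack: [0]
LOAD_FAST a → push -2. Stack: [0, -2]
LOAD_CONST → push 4. Stack: [0, -2, 4]
BINARY_OP + → -2 + 4 = 2. Stack: [0, 2]
BINARY_OP - → 0 - 2 = -2. Stack: [-2]
STORE_FAST w → w=-2. Stack: []
LOAD_FAST a → push -2. Stack: [-2]
LOAD_CONST → push 11. Stack: [-2, 11]
BINARY_OP - → -2 - 11 = -13. Stack: [-13]
LOAD_FAST a → push -2. Stack: [-13, -2]
LOAD_CONST → push 10. Stack: [-13, -2, 10]
BINARY_OP ^ → -2 ^ 10 = -12. Stack: [-13, -12]
BINARY_OP | → -13 | -12 = -9. Stack: [-9]
STORE_FAST k → k=-9. Stack: []
LOAD_FAST k → push -9. Stack: [-9]
RETURN_VALUE → return -9.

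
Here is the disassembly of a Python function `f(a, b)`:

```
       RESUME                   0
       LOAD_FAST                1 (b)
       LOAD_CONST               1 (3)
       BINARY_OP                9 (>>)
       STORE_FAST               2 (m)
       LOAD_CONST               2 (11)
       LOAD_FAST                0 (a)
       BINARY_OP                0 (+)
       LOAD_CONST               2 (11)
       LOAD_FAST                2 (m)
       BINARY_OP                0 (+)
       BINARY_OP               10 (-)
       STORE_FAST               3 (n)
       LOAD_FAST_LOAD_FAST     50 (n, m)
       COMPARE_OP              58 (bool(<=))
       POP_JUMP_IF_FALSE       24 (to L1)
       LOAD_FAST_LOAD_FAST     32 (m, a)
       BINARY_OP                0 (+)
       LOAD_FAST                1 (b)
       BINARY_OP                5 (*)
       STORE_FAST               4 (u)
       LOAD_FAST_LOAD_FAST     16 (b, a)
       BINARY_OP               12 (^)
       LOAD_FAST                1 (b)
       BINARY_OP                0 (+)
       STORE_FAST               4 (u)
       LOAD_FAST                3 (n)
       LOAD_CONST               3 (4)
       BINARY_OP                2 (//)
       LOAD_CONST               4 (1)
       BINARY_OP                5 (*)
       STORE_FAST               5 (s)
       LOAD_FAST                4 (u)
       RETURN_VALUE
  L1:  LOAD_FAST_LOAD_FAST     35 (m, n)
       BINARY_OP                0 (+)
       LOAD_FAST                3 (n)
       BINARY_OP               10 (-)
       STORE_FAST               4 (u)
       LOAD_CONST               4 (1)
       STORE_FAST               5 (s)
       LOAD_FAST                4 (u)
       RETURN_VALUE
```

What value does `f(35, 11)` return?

1

LOAD_FAST b → push 11. Stack: [11]
LOAD_CONST → push 3. Stack: [11, 3]
BINARY_OP >> → 11 >> 3 = 1. Stack: [1]
STORE_FAST m → m=1. Stack: []
LOAD_CONST → push 11. Stack: [11]
LOAD_FAST a → push 35. Stack: [11, 35]
BINARY_OP + → 11 + 35 = 46. Stack: [46]
LOAD_CONST → push 11. Stack: [46, 11]
LOAD_FAST m → push 1. Stack: [46, 11, 1]
BINARY_OP + → 11 + 1 = 12. Stack: [46, 12]
BINARY_OP - → 46 - 12 = 34. Stack: [34]
STORE_FAST n → n=34. Stack: []
LOAD_FAST_LOAD_FAST n,m → push 34,1. Stack: [34, 1]
COMPARE_OP bool(<=) → 34 vs 1 = False. Stack: [False]
POP_JUMP_IF_FALSE → pop False; jump. Stack: []
LOAD_FAST_LOAD_FAST m,n → push 1,34. Stack: [1, 34]
BINARY_OP + → 1 + 34 = 35. Stack: [35]
LOAD_FAST n → push 34. Stack: [35, 34]
BINARY_OP - → 35 - 34 = 1. Stack: [1]
STORE_FAST u → u=1. Stack: []
LOAD_CONST → push 1. Stack: [1]
STORE_FAST s → s=1. Stack: []
LOAD_FAST u → push 1. Stack: [1]
RETURN_VALUE → return 1.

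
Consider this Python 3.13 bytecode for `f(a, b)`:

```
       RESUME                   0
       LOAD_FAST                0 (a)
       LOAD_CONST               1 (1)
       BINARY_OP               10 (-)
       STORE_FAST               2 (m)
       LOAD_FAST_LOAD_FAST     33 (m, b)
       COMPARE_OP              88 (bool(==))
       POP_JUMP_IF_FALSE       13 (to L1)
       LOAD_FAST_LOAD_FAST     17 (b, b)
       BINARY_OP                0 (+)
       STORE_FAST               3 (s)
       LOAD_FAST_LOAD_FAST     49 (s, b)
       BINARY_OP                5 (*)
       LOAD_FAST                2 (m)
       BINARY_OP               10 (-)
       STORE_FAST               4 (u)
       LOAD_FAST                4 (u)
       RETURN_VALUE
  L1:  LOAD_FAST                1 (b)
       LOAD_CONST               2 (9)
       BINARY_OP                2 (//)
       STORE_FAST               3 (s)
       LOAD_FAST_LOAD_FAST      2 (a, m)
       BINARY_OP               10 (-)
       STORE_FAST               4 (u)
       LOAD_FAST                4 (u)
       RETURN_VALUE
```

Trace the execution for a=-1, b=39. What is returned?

1

LOAD_FAST a → push -1. Stack: [-1]
LOAD_CONST → push 1. Stack: [-1, 1]
BINARY_OP - → -1 - 1 = -2. Stack: [-2]
STORE_FAST m → m=-2. Stack: []
LOAD_FAST_LOAD_FAST m,b → push -2,39. Stack: [-2, 39]
COMPARE_OP bool(==) → -2 vs 39 = False. Stack: [False]
POP_JUMP_IF_FALSE → pop False; jump. Stack: []
LOAD_FAST b → push 39. Stack: [39]
LOAD_CONST → push 9. Stack: [39, 9]
BINARY_OP // → 39 // 9 = 4. Stack: [4]
STORE_FAST s → s=4. Stack: []
LOAD_FAST_LOAD_FAST a,m → push -1,-2. Stack: [-1, -2]
BINARY_OP - → -1 - -2 = 1. Stack: [1]
STORE_FAST u → u=1. Stack: []
LOAD_FAST u → push 1. Stack: [1]
RETURN_VALUE → return 1.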